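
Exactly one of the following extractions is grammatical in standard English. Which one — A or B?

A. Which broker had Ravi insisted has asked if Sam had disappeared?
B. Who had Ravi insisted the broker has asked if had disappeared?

In B, the wh-phrase is extracted from inside a wh-island (introduced by "if"), which blocks movement.
In A, the extraction path crosses only that-complement boundaries, which are transparent.
So A is grammatical.

A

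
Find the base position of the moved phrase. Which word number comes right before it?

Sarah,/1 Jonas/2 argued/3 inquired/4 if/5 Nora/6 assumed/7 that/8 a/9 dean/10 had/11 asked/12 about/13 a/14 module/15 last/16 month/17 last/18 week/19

The displaced element is "Sarah" (word 1).
It is linked across 1 clause boundary (Ø).
It functions as the subject of "inquired", so the gap sits immediately after word 3 ("argued").
Base order: Jonas argued that Sarah inquired if Nora assumed that a dean had asked about a module last month last week.

3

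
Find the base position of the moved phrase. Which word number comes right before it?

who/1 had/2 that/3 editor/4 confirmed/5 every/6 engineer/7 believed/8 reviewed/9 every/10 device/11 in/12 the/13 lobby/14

The displaced element is "who" (word 1).
It is linked across 2 clause boundaries (Ø → Ø).
It functions as the subject of "reviewed", so the gap sits immediately after word 8 ("believed").
Base order: That editor had confirmed every engineer believed that who reviewed every device in the lobby.

8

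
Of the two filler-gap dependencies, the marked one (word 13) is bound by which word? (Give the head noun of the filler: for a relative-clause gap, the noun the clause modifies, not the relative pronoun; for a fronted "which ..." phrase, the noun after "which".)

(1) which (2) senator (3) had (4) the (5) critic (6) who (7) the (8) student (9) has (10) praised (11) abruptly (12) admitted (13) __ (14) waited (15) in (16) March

2

The marked gap is the subject of "waited".
Its filler is the fronted wh-phrase "which senator", at word 2.
(The other dependency links word 5 to a gap after word 10.)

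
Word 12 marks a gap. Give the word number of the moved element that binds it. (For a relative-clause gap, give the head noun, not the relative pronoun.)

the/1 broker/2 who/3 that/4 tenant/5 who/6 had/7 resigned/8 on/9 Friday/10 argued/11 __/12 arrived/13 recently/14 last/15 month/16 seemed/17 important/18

2

The gap at 12 is the subject of "arrived", inside a relative clause.
The relative pronoun is "who" (word 3); it is bound by the head noun immediately before it.
Its filler is the head noun "broker", at word 2.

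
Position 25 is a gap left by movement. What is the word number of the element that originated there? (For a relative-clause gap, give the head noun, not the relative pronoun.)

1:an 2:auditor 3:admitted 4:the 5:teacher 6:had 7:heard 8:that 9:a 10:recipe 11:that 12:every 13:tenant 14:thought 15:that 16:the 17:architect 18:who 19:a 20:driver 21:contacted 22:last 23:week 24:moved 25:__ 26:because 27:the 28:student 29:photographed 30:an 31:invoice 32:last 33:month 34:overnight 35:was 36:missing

The gap at 25 is the object of "moved", inside a relative clause.
The relative pronoun is "that" (word 11); it is bound by the head noun immediately before it.
Its filler is the head noun "recipe", at word 10.

10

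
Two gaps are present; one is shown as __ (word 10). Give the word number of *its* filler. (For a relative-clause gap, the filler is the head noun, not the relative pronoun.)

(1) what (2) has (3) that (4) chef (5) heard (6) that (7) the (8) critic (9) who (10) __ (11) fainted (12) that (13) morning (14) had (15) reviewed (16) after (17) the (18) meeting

8

The marked gap is inside the relative clause, the subject of "fainted".
Its filler is the head noun "critic" (via "who"), at word 8.
(The other dependency links word 1 to a gap after word 15.)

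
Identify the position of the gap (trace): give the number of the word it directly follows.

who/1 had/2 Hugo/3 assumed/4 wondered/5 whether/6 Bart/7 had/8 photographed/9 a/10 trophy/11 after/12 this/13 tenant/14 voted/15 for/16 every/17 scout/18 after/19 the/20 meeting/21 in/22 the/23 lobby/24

4

The displaced element is "who" (word 1).
It is linked across 1 clause boundary (Ø).
It functions as the subject of "wondered", so the gap sits immediately after word 4 ("assumed").
Base order: Hugo had assumed that who wondered whether Bart had photographed a trophy after this tenant voted for every scout after the meeting in the lobby.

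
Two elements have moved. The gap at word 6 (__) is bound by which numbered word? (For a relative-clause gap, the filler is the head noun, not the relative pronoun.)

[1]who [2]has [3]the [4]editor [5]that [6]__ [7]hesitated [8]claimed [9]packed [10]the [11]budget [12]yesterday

The marked gap is inside the relative clause, the subject of "hesitated".
Its filler is the head noun "editor" (via "that"), at word 4.
(The other dependency links word 1 to a gap after word 8.)

4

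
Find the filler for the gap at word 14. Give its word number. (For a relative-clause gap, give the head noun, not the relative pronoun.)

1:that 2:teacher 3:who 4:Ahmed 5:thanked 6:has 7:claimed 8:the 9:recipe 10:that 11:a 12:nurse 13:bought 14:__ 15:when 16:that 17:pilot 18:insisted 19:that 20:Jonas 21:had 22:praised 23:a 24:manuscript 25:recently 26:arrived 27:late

The gap at 14 is the object of "bought", inside a relative clause.
The relative pronoun is "that" (word 10); it is bound by the head noun immediately before it.
Its filler is the head noun "recipe", at word 9.

9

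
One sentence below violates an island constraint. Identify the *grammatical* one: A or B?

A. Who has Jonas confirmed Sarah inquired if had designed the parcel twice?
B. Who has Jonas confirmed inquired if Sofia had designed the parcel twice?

B

In A, the wh-phrase is extracted from inside a wh-island (introduced by "if"), which blocks movement.
In B, the extraction path crosses only that-complement boundaries, which are transparent.
So B is grammatical.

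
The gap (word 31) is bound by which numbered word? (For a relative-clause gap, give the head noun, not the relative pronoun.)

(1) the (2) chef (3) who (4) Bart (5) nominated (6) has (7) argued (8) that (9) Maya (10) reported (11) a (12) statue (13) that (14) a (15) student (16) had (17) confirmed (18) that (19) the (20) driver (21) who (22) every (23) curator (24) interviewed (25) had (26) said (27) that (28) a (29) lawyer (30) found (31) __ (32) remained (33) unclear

The gap at 31 is the object of "found", inside a relative clause.
The relative pronoun is "that" (word 13); it is bound by the head noun immediately before it.
Its filler is the head noun "statue", at word 12.

12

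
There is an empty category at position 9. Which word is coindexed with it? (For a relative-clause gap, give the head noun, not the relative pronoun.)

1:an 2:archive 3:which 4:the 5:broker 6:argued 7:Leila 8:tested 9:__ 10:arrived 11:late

2

The gap at 9 is the object of "tested", inside a relative clause.
The relative pronoun is "which" (word 3); it is bound by the head noun immediately before it.
Its filler is the head noun "archive", at word 2.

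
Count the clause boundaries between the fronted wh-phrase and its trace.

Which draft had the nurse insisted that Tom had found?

1

"which draft" is extracted from the object of "found".
Boundaries crossed, outermost first: [that] — 1 in total.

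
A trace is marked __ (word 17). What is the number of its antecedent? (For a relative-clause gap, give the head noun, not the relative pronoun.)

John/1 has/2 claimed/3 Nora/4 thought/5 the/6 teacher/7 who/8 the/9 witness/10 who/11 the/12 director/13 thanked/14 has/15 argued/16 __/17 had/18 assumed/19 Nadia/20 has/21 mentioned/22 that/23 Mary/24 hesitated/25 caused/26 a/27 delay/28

7

The gap at 17 is the subject of "assumed", inside a relative clause.
The relative pronoun is "who" (word 8); it is bound by the head noun immediately before it.
Its filler is the head noun "teacher", at word 7.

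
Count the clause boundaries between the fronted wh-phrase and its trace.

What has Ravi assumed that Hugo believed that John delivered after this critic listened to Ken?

2

"what" is extracted from the object of "delivered".
Boundaries crossed, outermost first: [that], [that] — 2 in total.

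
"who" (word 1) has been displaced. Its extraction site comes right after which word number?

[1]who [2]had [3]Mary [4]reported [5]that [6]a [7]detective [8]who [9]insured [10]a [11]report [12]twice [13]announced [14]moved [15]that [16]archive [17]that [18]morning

13

The displaced element is "who" (word 1).
It is linked across 2 clause boundaries (that → Ø).
It functions as the subject of "moved", so the gap sits immediately after word 13 ("announced").
Base order: Mary had reported that a detective who insured a report twice announced that who moved that archive that morning.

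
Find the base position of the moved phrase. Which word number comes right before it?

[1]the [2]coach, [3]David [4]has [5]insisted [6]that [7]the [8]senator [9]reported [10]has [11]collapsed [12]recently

The displaced element is "the coach" (word 2).
It is linked across 2 clause boundaries (that → Ø).
It functions as the subject of "collapsed", so the gap sits immediately after word 9 ("reported").
Base order: David has insisted that the senator reported that the coach has collapsed recently.

9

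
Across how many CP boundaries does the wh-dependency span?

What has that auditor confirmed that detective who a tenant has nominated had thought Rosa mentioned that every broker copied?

3

"what" is extracted from the object of "copied".
Boundaries crossed, outermost first: [Ø], [Ø], [that] — 3 in total.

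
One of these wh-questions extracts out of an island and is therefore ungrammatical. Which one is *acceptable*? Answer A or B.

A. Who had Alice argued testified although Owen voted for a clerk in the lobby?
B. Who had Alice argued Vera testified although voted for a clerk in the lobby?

In B, the wh-phrase is extracted from inside an adjunct island (introduced by "although"), which blocks movement.
In A, the extraction path crosses only that-complement boundaries, which are transparent.
So A is grammatical.

A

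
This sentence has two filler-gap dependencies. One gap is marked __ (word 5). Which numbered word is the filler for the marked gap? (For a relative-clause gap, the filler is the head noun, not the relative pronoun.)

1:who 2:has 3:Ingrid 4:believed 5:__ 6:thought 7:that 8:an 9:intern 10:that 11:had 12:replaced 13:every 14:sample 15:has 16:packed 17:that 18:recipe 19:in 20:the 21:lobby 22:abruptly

The marked gap is the subject of "thought".
Its filler is the fronted wh-phrase "who", at word 1.
(The other dependency links word 9 to a gap after word 10.)

1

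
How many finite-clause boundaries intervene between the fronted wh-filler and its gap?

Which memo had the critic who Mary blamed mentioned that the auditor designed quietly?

"which memo" is extracted from the object of "designed".
Boundaries crossed, outermost first: [that] — 1 in total.

1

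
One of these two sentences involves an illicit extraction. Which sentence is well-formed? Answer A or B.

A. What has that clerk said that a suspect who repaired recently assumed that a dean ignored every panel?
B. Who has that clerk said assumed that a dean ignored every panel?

B

In A, the wh-phrase is extracted from inside a complex-NP island (relative clause) (introduced by "who"), which blocks movement.
In B, the extraction path crosses only that-complement boundaries, which are transparent.
So B is grammatical.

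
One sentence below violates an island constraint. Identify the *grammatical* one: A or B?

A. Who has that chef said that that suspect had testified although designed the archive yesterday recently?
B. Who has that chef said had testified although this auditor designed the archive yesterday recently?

In A, the wh-phrase is extracted from inside an adjunct island (introduced by "although"), which blocks movement.
In B, the extraction path crosses only that-complement boundaries, which are transparent.
So B is grammatical.

B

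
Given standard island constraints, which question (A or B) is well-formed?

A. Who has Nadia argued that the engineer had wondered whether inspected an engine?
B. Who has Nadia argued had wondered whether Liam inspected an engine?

In A, the wh-phrase is extracted from inside a wh-island (introduced by "whether"), which blocks movement.
In B, the extraction path crosses only that-complement boundaries, which are transparent.
So B is grammatical.

B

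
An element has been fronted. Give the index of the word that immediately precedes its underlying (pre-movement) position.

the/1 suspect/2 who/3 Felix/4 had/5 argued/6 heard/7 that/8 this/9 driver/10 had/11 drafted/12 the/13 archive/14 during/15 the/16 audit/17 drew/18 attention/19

The displaced element is "the suspect" (word 2).
It is linked across 1 clause boundary (Ø).
It functions as the subject of "heard", so the gap sits immediately after word 6 ("argued").
Base order: Felix had argued that the suspect heard that this driver had drafted the archive during the audit.

6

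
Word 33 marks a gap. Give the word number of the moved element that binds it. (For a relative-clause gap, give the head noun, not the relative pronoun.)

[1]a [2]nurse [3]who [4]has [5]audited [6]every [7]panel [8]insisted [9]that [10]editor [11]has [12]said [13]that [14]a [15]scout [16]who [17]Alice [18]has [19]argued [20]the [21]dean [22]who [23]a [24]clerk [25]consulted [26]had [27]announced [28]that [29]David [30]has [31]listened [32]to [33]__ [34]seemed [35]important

15

The gap at 33 is the prepositional object of "listened", inside a relative clause.
The relative pronoun is "who" (word 16); it is bound by the head noun immediately before it.
Its filler is the head noun "scout", at word 15.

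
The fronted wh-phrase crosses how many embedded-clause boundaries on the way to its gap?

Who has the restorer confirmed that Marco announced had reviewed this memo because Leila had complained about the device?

"who" is extracted from the subject of "reviewed".
Boundaries crossed, outermost first: [that], [Ø] — 2 in total.

2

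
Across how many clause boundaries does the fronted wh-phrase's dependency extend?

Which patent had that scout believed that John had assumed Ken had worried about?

"which patent" is extracted from the PP object of "worried".
Boundaries crossed, outermost first: [that], [Ø] — 2 in total.

2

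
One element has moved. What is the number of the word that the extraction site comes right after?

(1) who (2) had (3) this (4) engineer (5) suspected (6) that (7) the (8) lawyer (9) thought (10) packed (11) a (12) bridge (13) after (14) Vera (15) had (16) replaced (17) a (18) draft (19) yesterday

The displaced element is "who" (word 1).
It is linked across 2 clause boundaries (that → Ø).
It functions as the subject of "packed", so the gap sits immediately after word 9 ("thought").
Base order: This engineer had suspected that the lawyer thought that who packed a bridge after Vera had replaced a draft yesterday.

9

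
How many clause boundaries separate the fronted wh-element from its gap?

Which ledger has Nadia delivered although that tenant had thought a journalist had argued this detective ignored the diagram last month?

"which ledger" originates inside the matrix clause — no clause boundary is crossed.

0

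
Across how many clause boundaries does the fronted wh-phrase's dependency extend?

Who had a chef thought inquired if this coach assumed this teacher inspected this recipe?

1

"who" is extracted from the subject of "inquired".
Boundaries crossed, outermost first: [Ø] — 1 in total.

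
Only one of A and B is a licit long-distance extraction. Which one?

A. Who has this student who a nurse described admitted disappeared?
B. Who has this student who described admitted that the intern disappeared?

In B, the wh-phrase is extracted from inside a complex-NP island (relative clause) (introduced by "who"), which blocks movement.
In A, the extraction path crosses only that-complement boundaries, which are transparent.
So A is grammatical.

A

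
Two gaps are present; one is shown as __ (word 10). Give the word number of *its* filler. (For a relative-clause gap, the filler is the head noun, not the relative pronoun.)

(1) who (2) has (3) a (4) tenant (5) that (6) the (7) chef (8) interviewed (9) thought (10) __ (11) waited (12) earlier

1

The marked gap is the subject of "waited".
Its filler is the fronted wh-phrase "who", at word 1.
(The other dependency links word 4 to a gap after word 8.)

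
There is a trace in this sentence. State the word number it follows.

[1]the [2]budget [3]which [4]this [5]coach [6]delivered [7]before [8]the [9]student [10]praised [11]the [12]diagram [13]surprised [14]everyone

The displaced element is "the budget" (word 2).
It functions as the direct object of "delivered", so the gap sits immediately after word 6 ("delivered").
Base order: This coach delivered the budget before the student praised the diagram.

6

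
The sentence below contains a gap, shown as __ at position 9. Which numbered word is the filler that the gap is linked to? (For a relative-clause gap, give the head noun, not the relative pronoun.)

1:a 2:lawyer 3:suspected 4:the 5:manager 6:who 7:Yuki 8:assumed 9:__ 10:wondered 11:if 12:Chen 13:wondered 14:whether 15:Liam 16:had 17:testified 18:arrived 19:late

5

The gap at 9 is the subject of "wondered", inside a relative clause.
The relative pronoun is "who" (word 6); it is bound by the head noun immediately before it.
Its filler is the head noun "manager", at word 5.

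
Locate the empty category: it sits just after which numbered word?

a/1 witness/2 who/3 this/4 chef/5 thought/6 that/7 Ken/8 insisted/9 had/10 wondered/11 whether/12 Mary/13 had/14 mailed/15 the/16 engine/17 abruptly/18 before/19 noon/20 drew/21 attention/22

The displaced element is "a witness" (word 2).
It is linked across 2 clause boundaries (that → Ø).
It functions as the subject of "wondered", so the gap sits immediately after word 9 ("insisted").
Base order: This chef thought that Ken insisted that a witness had wondered whether Mary had mailed the engine abruptly before noon.

9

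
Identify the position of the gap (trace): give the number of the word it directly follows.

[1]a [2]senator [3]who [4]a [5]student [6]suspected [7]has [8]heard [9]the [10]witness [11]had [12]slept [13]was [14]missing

6

The displaced element is "a senator" (word 2).
It is linked across 1 clause boundary (Ø).
It functions as the subject of "heard", so the gap sits immediately after word 6 ("suspected").
Base order: A student suspected that a senator has heard the witness had slept.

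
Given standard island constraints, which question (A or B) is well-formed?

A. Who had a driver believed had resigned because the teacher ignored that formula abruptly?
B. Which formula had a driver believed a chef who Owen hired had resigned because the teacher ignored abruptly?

In B, the wh-phrase is extracted from inside an adjunct island (introduced by "because"), which blocks movement.
In A, the extraction path crosses only that-complement boundaries, which are transparent.
So A is grammatical.

A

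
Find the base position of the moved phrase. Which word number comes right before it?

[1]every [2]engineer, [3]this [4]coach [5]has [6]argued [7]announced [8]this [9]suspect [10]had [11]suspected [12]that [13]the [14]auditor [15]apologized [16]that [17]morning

The displaced element is "every engineer" (word 2).
It is linked across 1 clause boundary (Ø).
It functions as the subject of "announced", so the gap sits immediately after word 6 ("argued").
Base order: This coach has argued that every engineer announced this suspect had suspected that the auditor apologized that morning.

6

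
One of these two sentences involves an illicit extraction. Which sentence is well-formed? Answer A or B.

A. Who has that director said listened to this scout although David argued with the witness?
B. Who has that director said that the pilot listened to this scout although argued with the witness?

In B, the wh-phrase is extracted from inside an adjunct island (introduced by "although"), which blocks movement.
In A, the extraction path crosses only that-complement boundaries, which are transparent.
So A is grammatical.

A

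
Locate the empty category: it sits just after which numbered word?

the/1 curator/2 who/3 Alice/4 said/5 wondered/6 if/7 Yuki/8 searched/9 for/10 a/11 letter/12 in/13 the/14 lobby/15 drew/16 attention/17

5

The displaced element is "the curator" (word 2).
It is linked across 1 clause boundary (Ø).
It functions as the subject of "wondered", so the gap sits immediately after word 5 ("said").
Base order: Alice said that the curator wondered if Yuki searched for a letter in the lobby.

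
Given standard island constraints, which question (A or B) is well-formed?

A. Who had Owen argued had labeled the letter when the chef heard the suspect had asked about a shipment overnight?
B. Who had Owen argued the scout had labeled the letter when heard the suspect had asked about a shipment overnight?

A

In B, the wh-phrase is extracted from inside an adjunct island (introduced by "when"), which blocks movement.
In A, the extraction path crosses only that-complement boundaries, which are transparent.
So A is grammatical.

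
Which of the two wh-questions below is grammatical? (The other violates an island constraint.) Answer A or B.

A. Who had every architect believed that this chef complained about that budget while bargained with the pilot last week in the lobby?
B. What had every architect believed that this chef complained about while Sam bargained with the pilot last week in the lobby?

In A, the wh-phrase is extracted from inside an adjunct island (introduced by "while"), which blocks movement.
In B, the extraction path crosses only that-complement boundaries, which are transparent.
So B is grammatical.

B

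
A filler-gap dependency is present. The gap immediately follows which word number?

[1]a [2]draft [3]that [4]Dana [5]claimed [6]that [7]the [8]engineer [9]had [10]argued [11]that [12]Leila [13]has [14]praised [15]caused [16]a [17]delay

The displaced element is "a draft" (word 2).
It is linked across 2 clause boundaries (that → that).
It functions as the direct object of "praised", so the gap sits immediately after word 14 ("praised").
Base order: Dana claimed that the engineer had argued that Leila has praised a draft.

14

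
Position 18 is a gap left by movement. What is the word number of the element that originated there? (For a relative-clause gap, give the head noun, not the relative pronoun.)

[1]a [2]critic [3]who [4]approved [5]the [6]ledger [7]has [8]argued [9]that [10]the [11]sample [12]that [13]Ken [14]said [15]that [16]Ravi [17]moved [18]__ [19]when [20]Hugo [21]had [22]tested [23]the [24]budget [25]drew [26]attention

11

The gap at 18 is the object of "moved", inside a relative clause.
The relative pronoun is "that" (word 12); it is bound by the head noun immediately before it.
Its filler is the head noun "sample", at word 11.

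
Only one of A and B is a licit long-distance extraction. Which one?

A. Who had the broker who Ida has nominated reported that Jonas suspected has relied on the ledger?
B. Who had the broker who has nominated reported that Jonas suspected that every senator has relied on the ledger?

A

In B, the wh-phrase is extracted from inside a complex-NP island (relative clause) (introduced by "who"), which blocks movement.
In A, the extraction path crosses only that-complement boundaries, which are transparent.
So A is grammatical.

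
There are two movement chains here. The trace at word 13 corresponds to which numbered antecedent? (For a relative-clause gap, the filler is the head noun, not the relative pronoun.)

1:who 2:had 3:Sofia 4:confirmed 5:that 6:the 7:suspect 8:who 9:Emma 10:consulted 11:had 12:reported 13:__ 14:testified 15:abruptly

1

The marked gap is the subject of "testified".
Its filler is the fronted wh-phrase "who", at word 1.
(The other dependency links word 7 to a gap after word 10.)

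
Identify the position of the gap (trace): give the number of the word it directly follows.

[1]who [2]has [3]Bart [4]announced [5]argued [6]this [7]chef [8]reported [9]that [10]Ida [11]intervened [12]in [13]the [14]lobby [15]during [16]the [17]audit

The displaced element is "who" (word 1).
It is linked across 1 clause boundary (Ø).
It functions as the subject of "argued", so the gap sits immediately after word 4 ("announced").
Base order: Bart has announced who argued this chef reported that Ida intervened in the lobby during the audit.

4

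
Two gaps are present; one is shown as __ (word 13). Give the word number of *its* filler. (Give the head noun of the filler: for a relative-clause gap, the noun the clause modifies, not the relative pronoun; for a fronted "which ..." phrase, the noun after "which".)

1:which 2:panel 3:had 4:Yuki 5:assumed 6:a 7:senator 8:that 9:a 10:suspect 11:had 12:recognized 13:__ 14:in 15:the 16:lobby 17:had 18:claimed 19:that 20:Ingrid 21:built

The marked gap is inside the relative clause, the direct object of "recognized".
Its filler is the head noun "senator" (via "that"), at word 7.
(The other dependency links word 2 to a gap after word 21.)

7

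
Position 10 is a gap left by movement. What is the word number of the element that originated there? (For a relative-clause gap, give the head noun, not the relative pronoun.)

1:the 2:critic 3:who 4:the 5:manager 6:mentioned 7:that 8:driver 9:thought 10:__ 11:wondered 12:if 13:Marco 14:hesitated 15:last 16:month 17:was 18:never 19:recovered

2

The gap at 10 is the subject of "wondered", inside a relative clause.
The relative pronoun is "who" (word 3); it is bound by the head noun immediately before it.
Its filler is the head noun "critic", at word 2.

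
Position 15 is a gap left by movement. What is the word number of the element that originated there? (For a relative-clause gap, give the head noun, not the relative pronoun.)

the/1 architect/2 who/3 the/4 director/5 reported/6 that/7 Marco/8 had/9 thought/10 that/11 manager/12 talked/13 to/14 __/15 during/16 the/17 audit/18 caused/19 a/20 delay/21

The gap at 15 is the prepositional object of "talked", inside a relative clause.
The relative pronoun is "who" (word 3); it is bound by the head noun immediately before it.
Its filler is the head noun "architect", at word 2.

2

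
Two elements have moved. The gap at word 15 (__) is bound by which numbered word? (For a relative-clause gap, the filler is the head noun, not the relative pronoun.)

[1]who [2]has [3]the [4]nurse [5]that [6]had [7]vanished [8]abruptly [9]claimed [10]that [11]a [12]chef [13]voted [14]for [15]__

The marked gap is the object of the preposition "for" of "voted".
Its filler is the fronted wh-phrase "who", at word 1.
(The other dependency links word 4 to a gap after word 5.)

1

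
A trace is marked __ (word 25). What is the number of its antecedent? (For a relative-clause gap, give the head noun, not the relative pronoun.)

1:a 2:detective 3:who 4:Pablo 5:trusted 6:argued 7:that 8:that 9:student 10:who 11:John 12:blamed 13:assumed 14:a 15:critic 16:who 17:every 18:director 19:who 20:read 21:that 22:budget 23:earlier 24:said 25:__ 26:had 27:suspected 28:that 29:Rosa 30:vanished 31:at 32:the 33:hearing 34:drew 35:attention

The gap at 25 is the subject of "suspected", inside a relative clause.
The relative pronoun is "who" (word 16); it is bound by the head noun immediately before it.
Its filler is the head noun "critic", at word 15.

15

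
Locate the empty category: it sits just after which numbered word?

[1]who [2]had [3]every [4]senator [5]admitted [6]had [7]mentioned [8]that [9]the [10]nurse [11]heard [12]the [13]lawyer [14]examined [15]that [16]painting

The displaced element is "who" (word 1).
It is linked across 1 clause boundary (Ø).
It functions as the subject of "mentioned", so the gap sits immediately after word 5 ("admitted").
Base order: Every senator had admitted who had mentioned that the nurse heard the lawyer examined that painting.

5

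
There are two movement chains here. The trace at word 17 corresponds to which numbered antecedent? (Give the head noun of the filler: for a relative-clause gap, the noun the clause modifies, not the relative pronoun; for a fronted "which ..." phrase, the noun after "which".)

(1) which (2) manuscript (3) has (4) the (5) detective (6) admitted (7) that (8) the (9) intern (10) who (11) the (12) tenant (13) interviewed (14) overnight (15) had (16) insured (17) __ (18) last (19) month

The marked gap is the direct object of "insured".
Its filler is the fronted wh-phrase "which manuscript", at word 2.
(The other dependency links word 9 to a gap after word 13.)

2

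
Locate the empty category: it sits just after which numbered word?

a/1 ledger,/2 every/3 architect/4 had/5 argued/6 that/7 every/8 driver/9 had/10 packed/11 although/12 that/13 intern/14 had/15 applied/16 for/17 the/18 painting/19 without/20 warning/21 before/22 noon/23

11

The displaced element is "a ledger" (word 2).
It is linked across 1 clause boundary (that).
It functions as the direct object of "packed", so the gap sits immediately after word 11 ("packed").
Base order: Every architect had argued that every driver had packed a ledger although that intern had applied for the painting without warning before noon.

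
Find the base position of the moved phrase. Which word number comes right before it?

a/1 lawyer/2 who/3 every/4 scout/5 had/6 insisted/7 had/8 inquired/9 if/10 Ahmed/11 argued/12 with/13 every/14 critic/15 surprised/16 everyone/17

7

The displaced element is "a lawyer" (word 2).
It is linked across 1 clause boundary (Ø).
It functions as the subject of "inquired", so the gap sits immediately after word 7 ("insisted").
Base order: Every scout had insisted that a lawyer had inquired if Ahmed argued with every critic.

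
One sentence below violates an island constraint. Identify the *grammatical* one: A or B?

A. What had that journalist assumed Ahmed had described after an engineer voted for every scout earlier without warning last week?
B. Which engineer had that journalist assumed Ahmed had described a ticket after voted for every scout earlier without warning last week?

In B, the wh-phrase is extracted from inside an adjunct island (introduced by "after"), which blocks movement.
In A, the extraction path crosses only that-complement boundaries, which are transparent.
So A is grammatical.

A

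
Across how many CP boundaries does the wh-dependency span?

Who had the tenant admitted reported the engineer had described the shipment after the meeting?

1

"who" is extracted from the subject of "reported".
Boundaries crossed, outermost first: [Ø] — 1 in total.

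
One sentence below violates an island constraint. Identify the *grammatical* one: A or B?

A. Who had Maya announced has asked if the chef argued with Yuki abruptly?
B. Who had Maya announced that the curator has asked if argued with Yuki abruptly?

A

In B, the wh-phrase is extracted from inside a wh-island (introduced by "if"), which blocks movement.
In A, the extraction path crosses only that-complement boundaries, which are transparent.
So A is grammatical.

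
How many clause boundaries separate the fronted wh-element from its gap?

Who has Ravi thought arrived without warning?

1

"who" is extracted from the subject of "arrived".
Boundaries crossed, outermost first: [Ø] — 1 in total.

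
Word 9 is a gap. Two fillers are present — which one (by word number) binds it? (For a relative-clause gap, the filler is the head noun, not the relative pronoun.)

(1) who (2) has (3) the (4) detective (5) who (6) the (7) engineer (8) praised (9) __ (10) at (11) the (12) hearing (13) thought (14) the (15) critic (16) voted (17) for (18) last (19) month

4

The marked gap is inside the relative clause, the direct object of "praised".
Its filler is the head noun "detective" (via "who"), at word 4.
(The other dependency links word 1 to a gap after word 17.)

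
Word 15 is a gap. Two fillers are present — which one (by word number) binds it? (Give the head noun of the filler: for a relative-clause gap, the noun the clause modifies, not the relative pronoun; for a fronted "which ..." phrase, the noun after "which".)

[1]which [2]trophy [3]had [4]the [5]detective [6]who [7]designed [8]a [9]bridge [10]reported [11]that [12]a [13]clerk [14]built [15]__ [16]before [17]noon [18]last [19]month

The marked gap is the direct object of "built".
Its filler is the fronted wh-phrase "which trophy", at word 2.
(The other dependency links word 5 to a gap after word 6.)

2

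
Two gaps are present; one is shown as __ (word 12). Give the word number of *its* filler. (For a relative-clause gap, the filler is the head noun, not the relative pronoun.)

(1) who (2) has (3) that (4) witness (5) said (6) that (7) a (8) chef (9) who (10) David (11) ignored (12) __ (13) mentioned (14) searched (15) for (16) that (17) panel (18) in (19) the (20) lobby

8

The marked gap is inside the relative clause, the direct object of "ignored".
Its filler is the head noun "chef" (via "who"), at word 8.
(The other dependency links word 1 to a gap after word 13.)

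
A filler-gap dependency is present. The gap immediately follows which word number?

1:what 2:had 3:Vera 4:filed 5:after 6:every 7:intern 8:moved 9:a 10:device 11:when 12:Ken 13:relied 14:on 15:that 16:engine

4

The displaced element is "what" (word 1).
It functions as the direct object of "filed", so the gap sits immediately after word 4 ("filed").
Base order: Vera had filed what after every intern moved a device when Ken relied on that engine.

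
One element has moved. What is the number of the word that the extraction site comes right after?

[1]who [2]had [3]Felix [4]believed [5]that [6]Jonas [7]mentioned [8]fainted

7

The displaced element is "who" (word 1).
It is linked across 2 clause boundaries (that → Ø).
It functions as the subject of "fainted", so the gap sits immediately after word 7 ("mentioned").
Base order: Felix had believed that Jonas mentioned that who fainted.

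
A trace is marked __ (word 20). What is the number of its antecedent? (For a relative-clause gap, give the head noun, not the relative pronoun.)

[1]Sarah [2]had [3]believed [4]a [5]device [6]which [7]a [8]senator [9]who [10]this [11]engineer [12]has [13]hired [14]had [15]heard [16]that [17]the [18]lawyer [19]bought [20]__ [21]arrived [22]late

5

The gap at 20 is the object of "bought", inside a relative clause.
The relative pronoun is "which" (word 6); it is bound by the head noun immediately before it.
Its filler is the head noun "device", at word 5.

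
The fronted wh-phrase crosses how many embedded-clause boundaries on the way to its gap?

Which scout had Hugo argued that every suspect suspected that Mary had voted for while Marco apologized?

"which scout" is extracted from the PP object of "voted".
Boundaries crossed, outermost first: [that], [that] — 2 in total.

2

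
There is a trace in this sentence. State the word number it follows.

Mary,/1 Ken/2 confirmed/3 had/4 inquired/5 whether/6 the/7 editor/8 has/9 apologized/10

3

The displaced element is "Mary" (word 1).
It is linked across 1 clause boundary (Ø).
It functions as the subject of "inquired", so the gap sits immediately after word 3 ("confirmed").
Base order: Ken confirmed that Mary had inquired whether the editor has apologized.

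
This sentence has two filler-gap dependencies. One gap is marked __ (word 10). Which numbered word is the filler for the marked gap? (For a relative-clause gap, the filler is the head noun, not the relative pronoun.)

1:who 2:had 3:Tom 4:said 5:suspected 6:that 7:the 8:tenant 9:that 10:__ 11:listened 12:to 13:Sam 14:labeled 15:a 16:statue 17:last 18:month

8

The marked gap is inside the relative clause, the subject of "listened".
Its filler is the head noun "tenant" (via "that"), at word 8.
(The other dependency links word 1 to a gap after word 4.)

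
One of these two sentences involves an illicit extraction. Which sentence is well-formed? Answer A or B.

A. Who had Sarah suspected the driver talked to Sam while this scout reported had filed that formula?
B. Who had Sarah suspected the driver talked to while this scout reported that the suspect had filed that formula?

B

In A, the wh-phrase is extracted from inside an adjunct island (introduced by "while"), which blocks movement.
In B, the extraction path crosses only that-complement boundaries, which are transparent.
So B is grammatical.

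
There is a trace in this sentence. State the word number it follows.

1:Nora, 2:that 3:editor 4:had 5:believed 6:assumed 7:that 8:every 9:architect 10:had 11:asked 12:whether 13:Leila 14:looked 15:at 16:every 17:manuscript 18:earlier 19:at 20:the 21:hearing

5

The displaced element is "Nora" (word 1).
It is linked across 1 clause boundary (Ø).
It functions as the subject of "assumed", so the gap sits immediately after word 5 ("believed").
Base order: That editor had believed Nora assumed that every architect had asked whether Leila looked at every manuscript earlier at the hearing.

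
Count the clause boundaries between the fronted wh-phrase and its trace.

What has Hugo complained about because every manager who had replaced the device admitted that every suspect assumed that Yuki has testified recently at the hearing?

0

"what" originates inside the matrix clause — no clause boundary is crossed.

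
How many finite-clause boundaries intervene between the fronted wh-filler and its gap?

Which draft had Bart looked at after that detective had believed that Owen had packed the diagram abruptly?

0

"which draft" originates inside the matrix clause — no clause boundary is crossed.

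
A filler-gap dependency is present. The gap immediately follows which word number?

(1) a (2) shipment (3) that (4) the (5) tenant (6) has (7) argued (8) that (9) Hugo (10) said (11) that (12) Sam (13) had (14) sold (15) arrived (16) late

The displaced element is "a shipment" (word 2).
It is linked across 2 clause boundaries (that → that).
It functions as the direct object of "sold", so the gap sits immediately after word 14 ("sold").
Base order: The tenant has argued that Hugo said that Sam had sold a shipment.

14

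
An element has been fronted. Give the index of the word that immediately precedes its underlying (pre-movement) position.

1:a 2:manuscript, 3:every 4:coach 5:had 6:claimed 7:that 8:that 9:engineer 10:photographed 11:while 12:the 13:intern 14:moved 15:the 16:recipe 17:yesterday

The displaced element is "a manuscript" (word 2).
It is linked across 1 clause boundary (that).
It functions as the direct object of "photographed", so the gap sits immediately after word 10 ("photographed").
Base order: Every coach had claimed that that engineer photographed a manuscript while the intern moved the recipe yesterday.

10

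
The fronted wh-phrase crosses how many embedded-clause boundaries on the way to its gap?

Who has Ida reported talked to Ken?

1

"who" is extracted from the subject of "talked".
Boundaries crossed, outermost first: [Ø] — 1 in total.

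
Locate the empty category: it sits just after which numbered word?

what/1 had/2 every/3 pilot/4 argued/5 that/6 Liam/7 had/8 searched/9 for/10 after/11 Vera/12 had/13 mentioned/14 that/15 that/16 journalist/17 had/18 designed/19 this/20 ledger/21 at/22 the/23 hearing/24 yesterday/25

The displaced element is "what" (word 1).
It is linked across 1 clause boundary (that).
It functions as the object of the preposition "for" of "searched", so the gap sits immediately after word 10 ("for").
Base order: Every pilot had argued that Liam had searched for what after Vera had mentioned that that journalist had designed this ledger at the hearing yesterday.

10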